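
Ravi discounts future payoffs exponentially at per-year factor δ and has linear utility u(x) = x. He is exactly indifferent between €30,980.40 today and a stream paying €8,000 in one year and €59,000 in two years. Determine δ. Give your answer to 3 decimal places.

δ ≈ 0.660

Equating present values: 30980.40 = 8000δ + 59000δ².
So 59000δ² + 8000δ − 30980.40 = 0.
By the quadratic formula (taking the positive root), δ = (−8000 + √7375374400.00) / 118000 ≈ 0.660.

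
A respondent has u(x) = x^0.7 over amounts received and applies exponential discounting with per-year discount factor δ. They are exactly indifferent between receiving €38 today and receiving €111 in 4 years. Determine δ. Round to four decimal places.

Indifference means u(38) = δ^4 · u(111), so δ^4 = u(38)/u(111).
With u(x) = x^0.7: δ^4 = 38^0.7/111^0.7 = (38/111)^0.7 = 0.47220.
So δ = 0.47220^(1/4) ≈ 0.8290.

δ ≈ 0.8290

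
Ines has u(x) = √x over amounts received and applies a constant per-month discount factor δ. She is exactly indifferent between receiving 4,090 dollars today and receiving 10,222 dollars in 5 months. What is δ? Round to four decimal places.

δ ≈ 0.9125

Equating discounted utilities: u(4090) = δ^5·u(10222) ⇒ δ^5 = u(4090)/u(10222).
With u(x) = √x: δ^5 = √4090/√10222 = √(4090/10222) = 0.63255.
Taking the 5th root: δ = 0.63255^(1/5) ≈ 0.9125.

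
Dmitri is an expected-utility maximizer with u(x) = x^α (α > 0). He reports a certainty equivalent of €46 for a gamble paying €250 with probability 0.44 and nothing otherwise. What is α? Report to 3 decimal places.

EU(lottery) = 0.44·250^α + 0.56·0 = 0.44·250^α.
Equating: 46^α = 0.44·250^α, i.e. 0.1840^α = 0.44.
α = ln(0.44) / ln(46/250) = -0.820981/-1.692820 ≈ 0.485.

α ≈ 0.485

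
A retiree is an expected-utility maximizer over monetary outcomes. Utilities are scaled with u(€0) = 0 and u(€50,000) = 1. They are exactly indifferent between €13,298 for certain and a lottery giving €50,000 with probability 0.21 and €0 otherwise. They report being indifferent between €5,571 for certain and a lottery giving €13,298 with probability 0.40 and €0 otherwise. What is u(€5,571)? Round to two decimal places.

0.08

First, u(€13,298) = 0.21·u(€50,000) + 0.79·u(€0) = 0.21.
Chaining: u(€5,571) = 0.40·0.21 + 0.60·0.00 = 0.0840.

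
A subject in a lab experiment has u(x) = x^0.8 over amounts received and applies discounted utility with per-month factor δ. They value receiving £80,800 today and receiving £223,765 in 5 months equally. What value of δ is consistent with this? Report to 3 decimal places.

δ ≈ 0.850

Indifference means u(80800) = δ^5 · u(223765), so δ^5 = u(80800)/u(223765).
With u(x) = x^0.8: δ^5 = 80800^0.8/223765^0.8 = (80800/223765)^0.8 = 0.44269.
Taking the 5th root: δ = 0.44269^(1/5) ≈ 0.850.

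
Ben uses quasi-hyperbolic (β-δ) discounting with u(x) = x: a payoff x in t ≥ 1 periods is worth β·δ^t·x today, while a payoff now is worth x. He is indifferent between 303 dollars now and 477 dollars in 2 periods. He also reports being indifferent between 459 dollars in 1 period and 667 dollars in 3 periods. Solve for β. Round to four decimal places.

Both payoffs in the second observation are in the future, so β drops out: δ^1·459 = δ^3·667 ⇒ δ^2 = 459/667 = 0.68816, so δ = 0.82955.
Substituting δ into 303 = β·δ^2·477: β = 303/(328.250) ≈ 0.9231.

β ≈ 0.9231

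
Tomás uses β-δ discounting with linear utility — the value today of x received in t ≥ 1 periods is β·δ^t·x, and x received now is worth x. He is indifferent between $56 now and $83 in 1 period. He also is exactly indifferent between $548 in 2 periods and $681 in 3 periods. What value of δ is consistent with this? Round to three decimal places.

From the later pair, β·δ^2·548 = β·δ^3·681; dividing through, δ = 548/681 = 0.80470.

δ ≈ 0.805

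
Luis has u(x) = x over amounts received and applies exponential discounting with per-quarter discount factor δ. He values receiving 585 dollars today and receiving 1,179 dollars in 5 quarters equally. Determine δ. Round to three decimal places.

Indifference means u(585) = δ^5 · u(1179), so δ^5 = u(585)/u(1179).
With u(x) = x: δ^5 = 585/1179 = 0.49618.
Hence δ = (0.49618)^(1/5) = 0.86922.

δ ≈ 0.869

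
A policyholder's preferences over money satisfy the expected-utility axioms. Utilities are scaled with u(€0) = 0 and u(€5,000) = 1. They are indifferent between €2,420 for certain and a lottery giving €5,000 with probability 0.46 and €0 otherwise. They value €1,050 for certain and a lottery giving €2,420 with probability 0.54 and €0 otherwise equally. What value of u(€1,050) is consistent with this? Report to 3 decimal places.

0.248

First, u(€2,420) = 0.46·u(€5,000) + 0.54·u(€0) = 0.46.
Then u(€1,050) = 0.54·u(€2,420) + 0.46·u(€0) = 0.54·0.46 + 0.46·0.00 = 0.2484.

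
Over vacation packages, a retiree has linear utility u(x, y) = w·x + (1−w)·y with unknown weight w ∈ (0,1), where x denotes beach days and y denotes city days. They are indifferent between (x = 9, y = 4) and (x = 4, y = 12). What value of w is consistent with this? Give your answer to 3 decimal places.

w = 0.615

Indifference: w·9 + (1−w)·4 = w·4 + (1−w)·12.
w·(9−4) = (1−w)·(12−4), i.e. w·5 = (1−w)·8.
Hence w = 8/(5+8) = 8/13 = 0.615.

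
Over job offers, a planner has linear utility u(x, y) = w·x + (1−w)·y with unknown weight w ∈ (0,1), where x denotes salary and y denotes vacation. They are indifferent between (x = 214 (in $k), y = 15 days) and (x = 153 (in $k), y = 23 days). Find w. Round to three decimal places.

w = 0.116

u(214,15) = u(153,23) means w·214 + (1−w)·15 = w·153 + (1−w)·23.
Collecting terms: w·61 = (1−w)·8.
The marginal rate of substitution is 8/61, so w = 8/(61+8) = 0.116.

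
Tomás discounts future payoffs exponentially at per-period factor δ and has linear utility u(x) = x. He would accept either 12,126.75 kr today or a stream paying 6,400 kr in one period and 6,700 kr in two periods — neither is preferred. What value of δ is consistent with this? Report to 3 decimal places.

Present value of the stream is 6400·δ + 6700·δ². Indifference gives 6400δ + 6700δ² = 12126.75.
Rearranged: 6700δ² + 6400δ − 12126.75 = 0.
δ = (−6400 + √(6400² + 4·6700·12126.75)) / (2·6700) = (−6400 + √365956900.00) / 13400 ≈ 0.950.

δ ≈ 0.950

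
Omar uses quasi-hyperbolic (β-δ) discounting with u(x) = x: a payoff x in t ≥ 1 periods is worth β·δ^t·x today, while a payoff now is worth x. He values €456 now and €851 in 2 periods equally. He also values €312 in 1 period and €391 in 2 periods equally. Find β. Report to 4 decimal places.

The second indifference involves only future payoffs, so β cancels: β·δ^1·312 = β·δ^2·391, giving δ = 312/391 = 0.79795.
Now use the now-vs-future pair: 456 = β·δ^2·851 gives β = 456/(0.63673·851) ≈ 0.8415.

β ≈ 0.8415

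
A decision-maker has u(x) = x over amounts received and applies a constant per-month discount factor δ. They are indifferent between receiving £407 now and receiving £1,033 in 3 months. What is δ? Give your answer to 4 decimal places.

Equating discounted utilities: u(407) = δ^3·u(1033) ⇒ δ^3 = u(407)/u(1033).
With u(x) = x: δ^3 = 407/1033 = 0.39400.
So δ = 0.39400^(1/3) ≈ 0.7331.

δ ≈ 0.7331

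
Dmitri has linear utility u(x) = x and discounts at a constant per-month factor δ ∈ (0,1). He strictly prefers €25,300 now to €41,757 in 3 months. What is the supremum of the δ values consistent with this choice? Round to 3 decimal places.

δ < 0.846

The preference means 25300 > δ^3·41757.
Hence δ^3 < 25300/41757 = 0.60589, and x ↦ x^(1/3) is increasing on (0,∞).
δ < (25300/41757)^(1/3) ≈ 0.846.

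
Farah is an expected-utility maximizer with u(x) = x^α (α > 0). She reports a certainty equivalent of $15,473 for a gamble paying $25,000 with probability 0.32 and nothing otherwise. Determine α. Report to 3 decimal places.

α ≈ 2.375

Since u(0) = 0, the lottery's EU is 0.32·25000^α.
Setting u(15473) equal to that: 15473^α = 0.32·25000^α ⇒ (15473/25000)^α = 0.32.
Taking logs: α·ln(15473/25000) = ln(0.32), so α = -1.139434 / -0.479779 ≈ 2.375.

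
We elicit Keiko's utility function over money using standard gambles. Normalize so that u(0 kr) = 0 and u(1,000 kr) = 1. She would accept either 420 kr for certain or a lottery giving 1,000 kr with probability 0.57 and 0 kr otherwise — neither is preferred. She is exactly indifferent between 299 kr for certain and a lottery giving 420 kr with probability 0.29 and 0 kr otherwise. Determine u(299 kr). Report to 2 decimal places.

The first gamble pins u(420 kr): it must equal 0.57·1 + 0.43·0 = 0.57.
Then u(299 kr) = 0.29·u(420 kr) + 0.71·u(0 kr) = 0.29·0.57 + 0.71·0.00 = 0.1653.

0.17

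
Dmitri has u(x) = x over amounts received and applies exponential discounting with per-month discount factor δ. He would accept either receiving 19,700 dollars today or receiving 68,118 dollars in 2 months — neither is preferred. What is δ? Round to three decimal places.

δ ≈ 0.538

Equating discounted utilities: u(19700) = δ^2·u(68118) ⇒ δ^2 = u(19700)/u(68118).
With u(x) = x: δ^2 = 19700/68118 = 0.28920.
So δ = 0.28920^(1/2) ≈ 0.538.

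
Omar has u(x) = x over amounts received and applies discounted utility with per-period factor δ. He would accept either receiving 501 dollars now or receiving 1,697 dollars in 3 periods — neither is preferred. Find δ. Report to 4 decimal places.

The payoff in 3 periods is discounted by δ^3, so u(501) = δ^3·u(1697) and δ^3 = u(501)/u(1697).
With u(x) = x: δ^3 = 501/1697 = 0.29523.
So δ = 0.29523^(1/3) ≈ 0.6659.

δ ≈ 0.6659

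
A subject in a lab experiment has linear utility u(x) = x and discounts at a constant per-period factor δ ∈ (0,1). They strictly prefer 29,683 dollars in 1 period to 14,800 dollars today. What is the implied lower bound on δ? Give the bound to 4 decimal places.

Comparing present values: 14800 < δ·29683.
Dividing through by 29683 gives δ > 0.49860.

δ > 0.4986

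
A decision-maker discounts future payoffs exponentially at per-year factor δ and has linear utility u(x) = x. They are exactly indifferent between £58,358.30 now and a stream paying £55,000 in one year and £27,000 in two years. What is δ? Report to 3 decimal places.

δ ≈ 0.770

Equating present values: 58358.30 = 55000δ + 27000δ².
So 27000δ² + 55000δ − 58358.30 = 0.
δ = (−55000 + √(55000² + 4·27000·58358.30)) / (2·27000) = (−55000 + √9327696400.00) / 54000 ≈ 0.770.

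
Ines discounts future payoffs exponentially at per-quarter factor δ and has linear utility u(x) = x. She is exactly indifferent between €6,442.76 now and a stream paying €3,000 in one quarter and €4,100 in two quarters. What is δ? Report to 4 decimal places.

Equating present values: 6442.76 = 3000δ + 4100δ².
Rearranged: 4100δ² + 3000δ − 6442.76 = 0.
δ = (−3000 + √(3000² + 4·4100·6442.76)) / (2·4100) = (−3000 + √114661264.00) / 8200 ≈ 0.9400.

δ ≈ 0.9400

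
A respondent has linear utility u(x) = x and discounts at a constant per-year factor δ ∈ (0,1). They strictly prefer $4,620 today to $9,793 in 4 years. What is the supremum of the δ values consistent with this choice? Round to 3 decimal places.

δ < 0.829

Comparing present values: 4620 > δ^4·9793.
Hence δ^4 < 4620/9793 = 0.47177, and x ↦ x^(1/4) is increasing on (0,∞).
δ < (4620/9793)^(1/4) ≈ 0.829.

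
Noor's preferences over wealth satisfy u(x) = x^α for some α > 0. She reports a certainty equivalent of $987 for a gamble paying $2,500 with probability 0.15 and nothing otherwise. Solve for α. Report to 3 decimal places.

Since u(0) = 0, the lottery's EU is 0.15·2500^α.
Indifference: 987^α = 0.15·2500^α, so (987/2500)^α = 0.15.
Taking logs: α·ln(987/2500) = ln(0.15), so α = -1.897120 / -0.929376 ≈ 2.041.

α ≈ 2.041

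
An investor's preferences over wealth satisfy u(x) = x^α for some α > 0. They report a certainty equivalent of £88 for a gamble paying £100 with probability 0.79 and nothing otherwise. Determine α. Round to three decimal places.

Since u(0) = 0, the lottery's EU is 0.79·100^α.
Indifference: 88^α = 0.79·100^α, so (88/100)^α = 0.79.
α = ln(0.79) / ln(88/100) = -0.235722/-0.127833 ≈ 1.844.

α ≈ 1.844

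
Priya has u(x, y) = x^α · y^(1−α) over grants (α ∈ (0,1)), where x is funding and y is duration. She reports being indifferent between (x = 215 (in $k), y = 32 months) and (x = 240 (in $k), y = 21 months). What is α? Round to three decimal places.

α ≈ 0.793

Indifference: 215^α · 32^(1−α) = 240^α · 21^(1−α).
Taking logs: α·ln 215 + (1−α)·ln 32 = α·ln 240 + (1−α)·ln 21, i.e. α·-0.110001 = (1−α)·-0.421213.
With A = -0.110001 and B = -0.421213: α·A = (1−α)·B, so α = B/(A+B) = -0.421213/-0.531214 ≈ 0.793.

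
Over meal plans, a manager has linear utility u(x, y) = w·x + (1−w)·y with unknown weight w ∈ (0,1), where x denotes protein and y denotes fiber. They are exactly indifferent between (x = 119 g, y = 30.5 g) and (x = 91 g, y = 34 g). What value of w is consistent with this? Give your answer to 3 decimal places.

u(119,30.5) = u(91,34) means w·119 + (1−w)·30.5 = w·91 + (1−w)·34.
Collecting terms: w·28 = (1−w)·3.5.
So w/(1−w) = 3.5/28 = 0.1250, giving w = 3.5/(28+3.5) = 0.111.

w = 0.111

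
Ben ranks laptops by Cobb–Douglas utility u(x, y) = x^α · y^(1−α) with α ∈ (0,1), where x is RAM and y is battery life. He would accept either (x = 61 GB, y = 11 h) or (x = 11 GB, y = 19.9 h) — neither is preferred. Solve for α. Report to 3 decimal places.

α ≈ 0.257

The Cobb–Douglas utilities coincide, so 61^α·11^(1−α) = 11^α·19.9^(1−α).
(61/11)^α = (19.9/11)^(1−α); take logs: α·ln(61/11) = (1−α)·ln(19.9/11), i.e. α·1.712979 = (1−α)·0.592824.
With A = 1.712979 and B = 0.592824: α·A = (1−α)·B, so α = B/(A+B) = 0.592824/2.305803 ≈ 0.257.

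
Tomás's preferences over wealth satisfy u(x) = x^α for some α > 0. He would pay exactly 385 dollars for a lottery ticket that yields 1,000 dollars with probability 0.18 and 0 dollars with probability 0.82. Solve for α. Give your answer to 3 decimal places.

The lottery's expected utility is 0.18·u(1000) + 0.82·u(0) = 0.18·1000^α (since u(0) = 0 for α > 0).
Equating: 385^α = 0.18·1000^α, i.e. 0.3850^α = 0.18.
Take logs: α = ln 0.18 / ln(385/1000) ≈ 1.79652.

α ≈ 1.797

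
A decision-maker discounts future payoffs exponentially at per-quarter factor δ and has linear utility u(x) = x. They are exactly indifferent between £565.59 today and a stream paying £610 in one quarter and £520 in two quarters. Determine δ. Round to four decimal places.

Equating present values: 565.59 = 610δ + 520δ².
Rearranged: 520δ² + 610δ − 565.59 = 0.
By the quadratic formula (taking the positive root), δ = (−610 + √1548527.20) / 1040 ≈ 0.6100.

δ ≈ 0.6100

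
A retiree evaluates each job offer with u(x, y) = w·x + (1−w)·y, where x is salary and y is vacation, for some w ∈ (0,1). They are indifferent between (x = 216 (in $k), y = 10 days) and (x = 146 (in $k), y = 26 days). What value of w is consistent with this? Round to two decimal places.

w = 0.19

u(216,10) = u(146,26) means w·216 + (1−w)·10 = w·146 + (1−w)·26.
Collecting terms: w·70 = (1−w)·16.
The marginal rate of substitution is 16/70, so w = 16/(70+16) = 0.19.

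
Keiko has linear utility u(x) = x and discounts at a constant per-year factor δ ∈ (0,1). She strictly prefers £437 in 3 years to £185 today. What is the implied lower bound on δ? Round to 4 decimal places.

The preference means 185 < δ^3·437.
Dividing by 437: δ^3 > 0.42334. Both sides are positive, so the cube root keeps the direction.
δ > (185/437)^(1/3) ≈ 0.7509.

δ > 0.7509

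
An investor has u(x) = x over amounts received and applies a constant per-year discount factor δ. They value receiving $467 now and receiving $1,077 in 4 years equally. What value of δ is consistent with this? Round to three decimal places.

δ ≈ 0.811

Equating discounted utilities: u(467) = δ^4·u(1077) ⇒ δ^4 = u(467)/u(1077).
With u(x) = x: δ^4 = 467/1077 = 0.43361.
So δ = 0.43361^(1/4) ≈ 0.811.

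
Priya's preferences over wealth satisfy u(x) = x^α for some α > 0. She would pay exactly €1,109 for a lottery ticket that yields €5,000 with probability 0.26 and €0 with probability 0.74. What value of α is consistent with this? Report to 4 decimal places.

EU(lottery) = 0.26·5000^α + 0.74·0 = 0.26·5000^α.
Setting u(1109) equal to that: 1109^α = 0.26·5000^α ⇒ (1109/5000)^α = 0.26.
α = ln(0.26) / ln(1109/5000) = -1.3470736/-1.5059792 ≈ 0.8945.

α ≈ 0.8945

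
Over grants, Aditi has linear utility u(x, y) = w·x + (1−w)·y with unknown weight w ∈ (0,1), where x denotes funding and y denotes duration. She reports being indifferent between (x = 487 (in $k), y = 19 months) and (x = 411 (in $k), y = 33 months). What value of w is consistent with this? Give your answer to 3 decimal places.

Equating utilities: w·487 + (1−w)·19 = w·411 + (1−w)·33.
Rearranging, 76·w − 14·(1−w) = 0.
Hence w = 14/(76+14) = 14/90 = 0.156.

w = 0.156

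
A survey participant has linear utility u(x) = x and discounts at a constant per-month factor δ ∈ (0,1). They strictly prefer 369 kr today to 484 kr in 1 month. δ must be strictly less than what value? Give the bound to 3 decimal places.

δ < 0.762

Under u(x) = x this choice says 369 > δ·484.
So δ < 369/484 = 0.76240.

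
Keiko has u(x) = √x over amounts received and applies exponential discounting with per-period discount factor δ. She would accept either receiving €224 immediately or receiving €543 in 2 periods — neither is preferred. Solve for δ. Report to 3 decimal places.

δ ≈ 0.801

Equating discounted utilities: u(224) = δ^2·u(543) ⇒ δ^2 = u(224)/u(543).
With u(x) = √x: δ^2 = √224/√543 = √(224/543) = 0.64228.
Taking the square root: δ = 0.64228^(1/2) ≈ 0.801.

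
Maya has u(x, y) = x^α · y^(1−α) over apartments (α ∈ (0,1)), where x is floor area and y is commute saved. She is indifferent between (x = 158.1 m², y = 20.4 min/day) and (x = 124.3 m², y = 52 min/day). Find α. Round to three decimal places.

α ≈ 0.796

Indifference: 158.1^α · 20.4^(1−α) = 124.3^α · 52^(1−α).
Taking logs: α·ln 158.1 + (1−α)·ln 20.4 = α·ln 124.3 + (1−α)·ln 52, i.e. α·0.240530 = (1−α)·0.935709.
Thus α·(1.176239) = 0.935709, so α = 0.935709/1.176239 ≈ 0.796.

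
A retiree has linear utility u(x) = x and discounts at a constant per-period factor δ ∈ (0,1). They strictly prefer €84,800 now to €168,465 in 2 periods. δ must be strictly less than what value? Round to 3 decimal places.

δ < 0.709

Comparing present values: 84800 > δ^2·168465.
Dividing by 168465: δ^2 < 0.50337. Both sides are positive, so the square root keeps the direction.
δ < 0.50337^(1/2) = 0.709.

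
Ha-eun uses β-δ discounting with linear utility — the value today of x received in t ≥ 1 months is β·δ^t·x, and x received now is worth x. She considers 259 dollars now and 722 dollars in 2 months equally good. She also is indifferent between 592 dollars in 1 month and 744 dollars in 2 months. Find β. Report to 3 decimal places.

β ≈ 0.567

Both payoffs in the second observation are in the future, so β drops out: δ^1·592 = δ^2·744 ⇒ δ = 592/744 = 0.79570.
Substituting δ into 259 = β·δ^2·722: β = 259/(457.125) ≈ 0.567.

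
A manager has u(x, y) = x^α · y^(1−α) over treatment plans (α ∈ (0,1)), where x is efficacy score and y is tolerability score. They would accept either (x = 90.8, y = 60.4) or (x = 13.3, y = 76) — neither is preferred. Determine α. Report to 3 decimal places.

The Cobb–Douglas utilities coincide, so 90.8^α·60.4^(1−α) = 13.3^α·76^(1−α).
Rearrange to (90.8/13.3)^α = (76/60.4)^(1−α) and take logs: α·1.920895 = (1−α)·0.229744.
Thus α·(2.150639) = 0.229744, so α = 0.229744/2.150639 ≈ 0.107.

α ≈ 0.107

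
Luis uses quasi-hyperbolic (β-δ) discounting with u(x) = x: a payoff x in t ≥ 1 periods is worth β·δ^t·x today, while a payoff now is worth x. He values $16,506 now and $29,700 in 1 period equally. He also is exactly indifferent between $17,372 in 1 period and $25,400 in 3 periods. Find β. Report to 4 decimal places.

β ≈ 0.6720

Both payoffs in the second observation are in the future, so β drops out: δ^1·17372 = δ^3·25400 ⇒ δ^2 = 17372/25400 = 0.68394, so δ = 0.82700.
The first indifference: 16506 = β·δ·29700, so β = 16506/(δ·29700) = 16506/(0.82700·29700) ≈ 0.6720.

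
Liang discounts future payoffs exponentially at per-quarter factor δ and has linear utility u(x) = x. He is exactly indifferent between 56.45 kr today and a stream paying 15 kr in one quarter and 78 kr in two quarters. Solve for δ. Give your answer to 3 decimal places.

δ ≈ 0.760

Equating present values: 56.45 = 15δ + 78δ².
That is, 78δ² + 15δ − 56.45 = 0, a quadratic in δ.
δ = (−15 + √(15² + 4·78·56.45)) / (2·78) = (−15 + √17837.40) / 156 ≈ 0.760.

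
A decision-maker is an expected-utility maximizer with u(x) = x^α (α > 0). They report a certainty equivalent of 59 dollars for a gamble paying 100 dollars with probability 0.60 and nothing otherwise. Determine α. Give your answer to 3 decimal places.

α ≈ 0.968

EU(lottery) = 0.60·100^α + 0.40·0 = 0.60·100^α.
Equating: 59^α = 0.60·100^α, i.e. 0.5900^α = 0.60.
α = ln(0.60) / ln(59/100) = -0.510826/-0.527633 ≈ 0.968.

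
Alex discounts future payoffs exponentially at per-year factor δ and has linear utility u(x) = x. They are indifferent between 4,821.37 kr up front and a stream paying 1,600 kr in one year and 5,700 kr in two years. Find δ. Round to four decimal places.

The stream is worth 1600δ + 5700δ² today, so 1600δ + 5700δ² = 4821.37.
Rearranged: 5700δ² + 1600δ − 4821.37 = 0.
δ = (−1600 + √(1600² + 4·5700·4821.37)) / (2·5700) = (−1600 + √112487236.00) / 11400 ≈ 0.7900.

δ ≈ 0.7900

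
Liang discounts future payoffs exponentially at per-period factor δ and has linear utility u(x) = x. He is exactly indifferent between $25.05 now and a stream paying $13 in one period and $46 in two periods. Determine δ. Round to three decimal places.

Equating present values: 25.05 = 13δ + 46δ².
So 46δ² + 13δ − 25.05 = 0.
By the quadratic formula (taking the positive root), δ = (−13 + √4778.20) / 92 ≈ 0.610.

δ ≈ 0.610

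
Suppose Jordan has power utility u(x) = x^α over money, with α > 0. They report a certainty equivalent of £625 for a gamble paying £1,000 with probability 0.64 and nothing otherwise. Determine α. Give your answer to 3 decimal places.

The lottery's expected utility is 0.64·u(1000) + 0.36·u(0) = 0.64·1000^α (since u(0) = 0 for α > 0).
Setting u(625) equal to that: 625^α = 0.64·1000^α ⇒ (625/1000)^α = 0.64.
Taking logs: α·ln(625/1000) = ln(0.64), so α = -0.446287 / -0.470004 ≈ 0.950.

α ≈ 0.950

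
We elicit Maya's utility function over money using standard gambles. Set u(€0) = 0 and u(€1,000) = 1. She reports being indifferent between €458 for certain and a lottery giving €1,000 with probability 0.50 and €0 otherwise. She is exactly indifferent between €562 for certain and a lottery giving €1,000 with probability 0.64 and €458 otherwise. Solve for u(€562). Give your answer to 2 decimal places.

The first gamble pins u(€458): it must equal 0.50·1 + 0.50·0 = 0.50.
The second indifference gives u(€562) = 0.64·u(€1,000) + 0.36·u(€458) = 0.64·1.00 + 0.36·0.50 = 0.8200.

0.82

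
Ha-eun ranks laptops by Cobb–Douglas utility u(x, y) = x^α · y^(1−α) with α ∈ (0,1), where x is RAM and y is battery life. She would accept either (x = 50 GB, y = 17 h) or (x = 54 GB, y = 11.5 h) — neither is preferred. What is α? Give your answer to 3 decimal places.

Set the two utilities equal: 50^α·17^(1−α) = 54^α·11.5^(1−α).
Taking logs: α·ln 50 + (1−α)·ln 17 = α·ln 54 + (1−α)·ln 11.5, i.e. α·-0.076961 = (1−α)·-0.390866.
With A = -0.076961 and B = -0.390866: α·A = (1−α)·B, so α = B/(A+B) = -0.390866/-0.467827 ≈ 0.835.

α ≈ 0.835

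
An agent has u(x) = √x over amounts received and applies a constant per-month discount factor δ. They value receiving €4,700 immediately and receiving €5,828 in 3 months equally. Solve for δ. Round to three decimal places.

δ ≈ 0.965

Equating discounted utilities: u(4700) = δ^3·u(5828) ⇒ δ^3 = u(4700)/u(5828).
Since u(x) = √x, δ^3 = √(4700/5828) = 0.89803.
Taking the cube root: δ = 0.89803^(1/3) ≈ 0.965.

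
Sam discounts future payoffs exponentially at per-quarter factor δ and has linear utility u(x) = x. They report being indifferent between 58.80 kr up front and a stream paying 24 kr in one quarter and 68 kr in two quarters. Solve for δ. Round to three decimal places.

Present value of the stream is 24·δ + 68·δ². Indifference gives 24δ + 68δ² = 58.80.
That is, 68δ² + 24δ − 58.80 = 0, a quadratic in δ.
By the quadratic formula (taking the positive root), δ = (−24 + √16569.60) / 136 ≈ 0.770.

δ ≈ 0.770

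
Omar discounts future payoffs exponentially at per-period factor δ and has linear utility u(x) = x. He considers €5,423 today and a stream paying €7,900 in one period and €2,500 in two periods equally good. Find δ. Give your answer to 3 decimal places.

δ ≈ 0.580

Present value of the stream is 7900·δ + 2500·δ². Indifference gives 7900δ + 2500δ² = 5423.
So 2500δ² + 7900δ − 5423 = 0.
By the quadratic formula (taking the positive root), δ = (−7900 + √116640000.00) / 5000 ≈ 0.580.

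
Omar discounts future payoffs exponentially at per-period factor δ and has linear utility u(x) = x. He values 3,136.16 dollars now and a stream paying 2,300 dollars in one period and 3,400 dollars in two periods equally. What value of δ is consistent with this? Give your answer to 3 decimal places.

Equating present values: 3136.16 = 2300δ + 3400δ².
That is, 3400δ² + 2300δ − 3136.16 = 0, a quadratic in δ.
δ = (−2300 + √(2300² + 4·3400·3136.16)) / (2·3400) = (−2300 + √47941776.00) / 6800 ≈ 0.680.

δ ≈ 0.680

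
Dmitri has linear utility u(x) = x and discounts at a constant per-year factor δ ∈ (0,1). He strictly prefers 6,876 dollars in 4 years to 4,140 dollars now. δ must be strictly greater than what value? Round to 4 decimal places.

δ > 0.8809

The preference means 4140 < δ^4·6876.
Dividing by 6876: δ^4 > 0.60209. Both sides are positive, so the 4th root keeps the direction.
δ > (4140/6876)^(1/4) ≈ 0.8809.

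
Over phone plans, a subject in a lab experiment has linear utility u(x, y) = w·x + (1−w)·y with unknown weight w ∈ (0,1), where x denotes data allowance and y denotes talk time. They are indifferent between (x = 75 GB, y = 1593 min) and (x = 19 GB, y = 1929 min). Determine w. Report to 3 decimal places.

Equating utilities: w·75 + (1−w)·1593 = w·19 + (1−w)·1929.
Collecting terms: w·56 = (1−w)·336.
So w/(1−w) = 336/56 = 6.0000, giving w = 336/(56+336) = 0.857.

w = 0.857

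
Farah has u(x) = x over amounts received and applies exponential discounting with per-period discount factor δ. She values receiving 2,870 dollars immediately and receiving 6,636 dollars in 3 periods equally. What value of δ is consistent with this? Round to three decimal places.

The payoff in 3 periods is discounted by δ^3, so u(2870) = δ^3·u(6636) and δ^3 = u(2870)/u(6636).
With u(x) = x: δ^3 = 2870/6636 = 0.43249.
Hence δ = (0.43249)^(1/3) = 0.75624.

δ ≈ 0.756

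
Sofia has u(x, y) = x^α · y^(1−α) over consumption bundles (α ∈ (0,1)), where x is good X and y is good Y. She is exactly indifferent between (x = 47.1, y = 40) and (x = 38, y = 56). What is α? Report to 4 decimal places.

Set the two utilities equal: 47.1^α·40^(1−α) = 38^α·56^(1−α).
Rearrange to (47.1/38)^α = (56/40)^(1−α) and take logs: α·0.2146868 = (1−α)·0.3364722.
Thus α·(0.5511590) = 0.3364722, so α = 0.3364722/0.5511590 ≈ 0.6105.

α ≈ 0.6105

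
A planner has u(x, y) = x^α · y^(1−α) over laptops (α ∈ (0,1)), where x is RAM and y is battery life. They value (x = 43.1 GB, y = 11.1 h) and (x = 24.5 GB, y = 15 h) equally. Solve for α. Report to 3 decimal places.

α ≈ 0.348

Set the two utilities equal: 43.1^α·11.1^(1−α) = 24.5^α·15^(1−α).
(43.1/24.5)^α = (15/11.1)^(1−α); take logs: α·ln(43.1/24.5) = (1−α)·ln(15/11.1), i.e. α·0.564850 = (1−α)·0.301105.
Thus α·(0.865955) = 0.301105, so α = 0.301105/0.865955 ≈ 0.348.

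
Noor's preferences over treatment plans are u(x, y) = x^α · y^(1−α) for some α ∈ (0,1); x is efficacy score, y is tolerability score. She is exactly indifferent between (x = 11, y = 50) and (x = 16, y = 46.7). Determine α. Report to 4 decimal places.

Set the two utilities equal: 11^α·50^(1−α) = 16^α·46.7^(1−α).
Rearrange to (11/16)^α = (46.7/50)^(1−α) and take logs: α·-0.3746934 = (1−α)·-0.0682788.
Thus α·(-0.4429722) = -0.0682788, so α = -0.0682788/-0.4429722 ≈ 0.1541.

α ≈ 0.1541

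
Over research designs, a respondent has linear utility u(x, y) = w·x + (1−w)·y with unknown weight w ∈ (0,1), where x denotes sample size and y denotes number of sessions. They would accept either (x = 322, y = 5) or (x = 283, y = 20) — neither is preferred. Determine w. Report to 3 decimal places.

w = 0.278

u(322,5) = u(283,20) means w·322 + (1−w)·5 = w·283 + (1−w)·20.
Collecting terms: w·39 = (1−w)·15.
So w/(1−w) = 15/39 = 0.3846, giving w = 15/(39+15) = 0.278.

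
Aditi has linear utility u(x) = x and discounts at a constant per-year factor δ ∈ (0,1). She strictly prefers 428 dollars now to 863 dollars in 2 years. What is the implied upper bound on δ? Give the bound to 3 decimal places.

δ < 0.704

Under u(x) = x this choice says 428 > δ^2·863.
Hence δ^2 < 428/863 = 0.49594, and x ↦ x^(1/2) is increasing on (0,∞).
δ < (428/863)^(1/2) ≈ 0.704.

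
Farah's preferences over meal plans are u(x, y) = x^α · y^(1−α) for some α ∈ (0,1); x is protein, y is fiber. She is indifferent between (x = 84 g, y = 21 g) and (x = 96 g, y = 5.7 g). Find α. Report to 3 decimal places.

α ≈ 0.907

The Cobb–Douglas utilities coincide, so 84^α·21^(1−α) = 96^α·5.7^(1−α).
Rearrange to (84/96)^α = (5.7/21)^(1−α) and take logs: α·-0.133531 = (1−α)·-1.304056.
With A = -0.133531 and B = -1.304056: α·A = (1−α)·B, so α = B/(A+B) = -1.304056/-1.437587 ≈ 0.907.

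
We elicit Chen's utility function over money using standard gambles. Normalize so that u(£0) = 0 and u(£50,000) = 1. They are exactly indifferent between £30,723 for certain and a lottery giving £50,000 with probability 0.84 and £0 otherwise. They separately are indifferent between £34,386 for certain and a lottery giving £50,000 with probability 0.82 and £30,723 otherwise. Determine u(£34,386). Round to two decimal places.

From the first indifference, u(£30,723) = 0.84·u(£50,000) + 0.16·u(£0) = 0.84·1 + 0.16·0 = 0.84.
Chaining: u(£34,386) = 0.82·1.00 + 0.18·0.84 = 0.9712.

0.97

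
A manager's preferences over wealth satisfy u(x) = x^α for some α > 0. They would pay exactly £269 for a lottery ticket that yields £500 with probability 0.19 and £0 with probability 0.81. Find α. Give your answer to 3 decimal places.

α ≈ 2.679

EU(lottery) = 0.19·500^α + 0.81·0 = 0.19·500^α.
Setting u(269) equal to that: 269^α = 0.19·500^α ⇒ (269/500)^α = 0.19.
α = ln(0.19) / ln(269/500) = -1.660731/-0.619897 ≈ 2.679.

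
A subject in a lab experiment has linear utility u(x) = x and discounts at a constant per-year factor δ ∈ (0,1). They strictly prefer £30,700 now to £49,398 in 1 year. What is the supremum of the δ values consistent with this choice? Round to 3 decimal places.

Under u(x) = x this choice says 30700 > δ·49398.
Dividing through by 49398 gives δ < 0.62148.

δ < 0.621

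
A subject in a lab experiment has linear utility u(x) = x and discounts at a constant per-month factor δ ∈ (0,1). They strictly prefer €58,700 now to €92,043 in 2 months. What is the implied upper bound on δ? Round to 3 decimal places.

Comparing present values: 58700 > δ^2·92043.
So δ^2 < 58700/92043 = 0.63775; taking the square root of both positive sides preserves the inequality.
δ < 0.63775^(1/2) = 0.799.

δ < 0.799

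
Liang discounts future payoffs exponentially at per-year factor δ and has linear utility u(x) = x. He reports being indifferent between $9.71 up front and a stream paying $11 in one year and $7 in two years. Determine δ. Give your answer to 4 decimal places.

The stream is worth 11δ + 7δ² today, so 11δ + 7δ² = 9.71.
So 7δ² + 11δ − 9.71 = 0.
The positive root is δ = [−11 + √(11² + 4·7·9.71)] / (2·7) = (−11 + 19.821)/14 ≈ 0.6301.

δ ≈ 0.6301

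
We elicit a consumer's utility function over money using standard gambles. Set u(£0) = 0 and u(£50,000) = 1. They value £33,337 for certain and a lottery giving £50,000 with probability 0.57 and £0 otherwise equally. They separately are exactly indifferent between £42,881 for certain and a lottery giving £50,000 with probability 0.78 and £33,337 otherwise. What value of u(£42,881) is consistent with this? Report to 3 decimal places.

The first gamble pins u(£33,337): it must equal 0.57·1 + 0.43·0 = 0.57.
Chaining: u(£42,881) = 0.78·1.00 + 0.22·0.57 = 0.9054.

0.905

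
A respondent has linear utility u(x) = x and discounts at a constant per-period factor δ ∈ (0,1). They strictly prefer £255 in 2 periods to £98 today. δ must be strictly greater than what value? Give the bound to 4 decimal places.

Comparing present values: 98 < δ^2·255.
Hence δ^2 > 98/255 = 0.38431, and x ↦ x^(1/2) is increasing on (0,∞).
δ > 0.38431^(1/2) = 0.6199.

δ > 0.6199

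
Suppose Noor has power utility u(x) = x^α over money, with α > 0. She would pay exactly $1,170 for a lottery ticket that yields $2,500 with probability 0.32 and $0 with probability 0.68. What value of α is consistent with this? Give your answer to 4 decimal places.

α ≈ 1.5007

Since u(0) = 0, the lottery's EU is 0.32·2500^α.
Indifference: 1170^α = 0.32·2500^α, so (1170/2500)^α = 0.32.
α = ln(0.32) / ln(1170/2500) = -1.1394343/-0.7592870 ≈ 1.5007.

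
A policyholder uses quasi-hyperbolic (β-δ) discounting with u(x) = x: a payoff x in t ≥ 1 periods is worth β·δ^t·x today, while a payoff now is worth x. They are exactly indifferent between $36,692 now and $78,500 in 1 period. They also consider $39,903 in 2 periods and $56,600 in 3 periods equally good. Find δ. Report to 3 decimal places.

δ ≈ 0.705

The second indifference involves only future payoffs, so β cancels: β·δ^2·39903 = β·δ^3·56600, giving δ = 39903/56600 = 0.70500.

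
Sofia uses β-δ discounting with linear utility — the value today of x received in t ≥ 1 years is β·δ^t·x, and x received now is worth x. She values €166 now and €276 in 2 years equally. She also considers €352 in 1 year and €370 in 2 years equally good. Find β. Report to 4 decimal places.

β ≈ 0.6645

From the later pair, β·δ^1·352 = β·δ^2·370; dividing through, δ = 352/370 = 0.95135.
The first indifference: 166 = β·δ^2·276, so β = 166/(δ^2·276) = 166/(0.90507·276) ≈ 0.6645.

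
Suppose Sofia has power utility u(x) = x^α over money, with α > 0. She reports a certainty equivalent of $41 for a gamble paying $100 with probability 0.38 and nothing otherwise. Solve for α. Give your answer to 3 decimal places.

α ≈ 1.085

The lottery's expected utility is 0.38·u(100) + 0.62·u(0) = 0.38·100^α (since u(0) = 0 for α > 0).
Equating: 41^α = 0.38·100^α, i.e. 0.4100^α = 0.38.
Take logs: α = ln 0.38 / ln(41/100) ≈ 1.08522.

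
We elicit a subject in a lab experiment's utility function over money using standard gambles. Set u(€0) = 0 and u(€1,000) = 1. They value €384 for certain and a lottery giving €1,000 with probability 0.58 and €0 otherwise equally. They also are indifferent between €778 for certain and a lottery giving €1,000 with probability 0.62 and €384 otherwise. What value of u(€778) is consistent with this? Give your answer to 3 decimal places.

0.840

The first gamble pins u(€384): it must equal 0.58·1 + 0.42·0 = 0.58.
Chaining: u(€778) = 0.62·1.00 + 0.38·0.58 = 0.8404.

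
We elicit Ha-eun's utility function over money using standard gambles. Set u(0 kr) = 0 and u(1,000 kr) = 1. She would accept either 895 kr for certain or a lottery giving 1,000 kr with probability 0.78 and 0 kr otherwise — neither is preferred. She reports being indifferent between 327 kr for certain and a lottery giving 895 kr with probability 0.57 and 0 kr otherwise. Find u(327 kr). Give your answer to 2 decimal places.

0.44

First, u(895 kr) = 0.78·u(1,000 kr) + 0.22·u(0 kr) = 0.78.
Chaining: u(327 kr) = 0.57·0.78 + 0.43·0.00 = 0.4446.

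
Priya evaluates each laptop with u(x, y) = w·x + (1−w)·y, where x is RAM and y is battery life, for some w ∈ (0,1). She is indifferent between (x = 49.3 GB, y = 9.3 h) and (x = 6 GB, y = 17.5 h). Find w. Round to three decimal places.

w = 0.159

Equating utilities: w·49.3 + (1−w)·9.3 = w·6 + (1−w)·17.5.
Collecting terms: w·43.3 = (1−w)·8.2.
The marginal rate of substitution is 8.2/43.3, so w = 8.2/(43.3+8.2) = 0.159.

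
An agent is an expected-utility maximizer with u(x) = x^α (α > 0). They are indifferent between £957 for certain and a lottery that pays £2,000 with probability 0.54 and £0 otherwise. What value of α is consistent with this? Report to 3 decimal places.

EU(lottery) = 0.54·2000^α + 0.46·0 = 0.54·2000^α.
Setting u(957) equal to that: 957^α = 0.54·2000^α ⇒ (957/2000)^α = 0.54.
α = ln(0.54) / ln(957/2000) = -0.616186/-0.737099 ≈ 0.836.

α ≈ 0.836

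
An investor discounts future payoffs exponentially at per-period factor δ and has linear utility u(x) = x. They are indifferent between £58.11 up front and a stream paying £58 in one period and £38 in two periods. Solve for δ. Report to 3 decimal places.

δ ≈ 0.690

Present value of the stream is 58·δ + 38·δ². Indifference gives 58δ + 38δ² = 58.11.
Rearranged: 38δ² + 58δ − 58.11 = 0.
The positive root is δ = [−58 + √(58² + 4·38·58.11)] / (2·38) = (−58 + 110.439)/76 ≈ 0.690.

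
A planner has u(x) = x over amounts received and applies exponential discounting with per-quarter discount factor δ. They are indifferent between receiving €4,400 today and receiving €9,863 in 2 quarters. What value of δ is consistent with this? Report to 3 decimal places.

δ ≈ 0.668

The payoff in 2 quarters is discounted by δ^2, so u(4400) = δ^2·u(9863) and δ^2 = u(4400)/u(9863).
With u(x) = x: δ^2 = 4400/9863 = 0.44611.
So δ = 0.44611^(1/2) ≈ 0.668.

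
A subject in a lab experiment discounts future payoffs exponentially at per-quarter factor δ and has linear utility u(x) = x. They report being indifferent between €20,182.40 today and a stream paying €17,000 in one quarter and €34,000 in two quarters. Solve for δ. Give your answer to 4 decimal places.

δ ≈ 0.5600

The stream is worth 17000δ + 34000δ² today, so 17000δ + 34000δ² = 20182.40.
Rearranged: 34000δ² + 17000δ − 20182.40 = 0.
The positive root is δ = [−17000 + √(17000² + 4·34000·20182.40)] / (2·34000) = (−17000 + 55080.000)/68000 ≈ 0.5600.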